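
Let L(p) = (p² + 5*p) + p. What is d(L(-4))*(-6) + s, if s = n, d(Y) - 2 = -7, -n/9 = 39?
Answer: -321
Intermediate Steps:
n = -351 (n = -9*39 = -351)
L(p) = p² + 6*p
d(Y) = -5 (d(Y) = 2 - 7 = -5)
s = -351
d(L(-4))*(-6) + s = -5*(-6) - 351 = 30 - 351 = -321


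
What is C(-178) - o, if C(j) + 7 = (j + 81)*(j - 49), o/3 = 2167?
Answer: 15511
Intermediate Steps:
o = 6501 (o = 3*2167 = 6501)
C(j) = -7 + (-49 + j)*(81 + j) (C(j) = -7 + (j + 81)*(j - 49) = -7 + (81 + j)*(-49 + j) = -7 + (-49 + j)*(81 + j))
C(-178) - o = (-3976 + (-178)² + 32*(-178)) - 1*6501 = (-3976 + 31684 - 5696) - 6501 = 22012 - 6501 = 15511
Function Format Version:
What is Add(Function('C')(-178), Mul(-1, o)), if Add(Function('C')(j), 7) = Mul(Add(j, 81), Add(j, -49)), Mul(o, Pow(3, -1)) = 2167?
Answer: 15511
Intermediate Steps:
o = 6501 (o = Mul(3, 2167) = 6501)
Function('C')(j) = Add(-7, Mul(Add(-49, j), Add(81, j))) (Function('C')(j) = Add(-7, Mul(Add(j, 81), Add(j, -49))) = Add(-7, Mul(Add(81, j), Add(-49, j))) = Add(-7, Mul(Add(-49, j), Add(81, j))))
Add(Function('C')(-178), Mul(-1, o)) = Add(Add(-3976, Pow(-178, 2), Mul(32, -178)), Mul(-1, 6501)) = Add(Add(-3976, 31684, -5696), -6501) = Add(22012, -6501) = 15511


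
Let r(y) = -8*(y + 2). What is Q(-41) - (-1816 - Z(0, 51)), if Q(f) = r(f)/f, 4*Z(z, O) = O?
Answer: 298667/164 ≈ 1821.1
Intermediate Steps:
Z(z, O) = O/4
r(y) = -16 - 8*y (r(y) = -8*(2 + y) = -16 - 8*y)
Q(f) = (-16 - 8*f)/f
Q(-41) - (-1816 - Z(0, 51)) = (-8 - 16/(-41)) - (-1816 - 51/4) = (-8 - 16*(-1/41)) - (-1816 - 1*51/4) = (-8 + 16/41) - (-1816 - 51/4) = -312/41 - 1*(-7315/4) = -312/41 + 7315/4 = 298667/164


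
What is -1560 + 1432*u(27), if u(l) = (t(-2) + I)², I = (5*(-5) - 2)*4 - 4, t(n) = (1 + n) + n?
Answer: 18936640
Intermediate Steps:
t(n) = 1 + 2*n
I = -112 (I = (-25 - 2)*4 - 4 = -27*4 - 4 = -108 - 4 = -112)
u(l) = 13225 (u(l) = ((1 + 2*(-2)) - 112)² = ((1 - 4) - 112)² = (-3 - 112)² = (-115)² = 13225)
-1560 + 1432*u(27) = -1560 + 1432*13225 = -1560 + 18938200 = 18936640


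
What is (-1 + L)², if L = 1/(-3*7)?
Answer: 484/441 ≈ 1.0975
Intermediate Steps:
L = -1/21 (L = 1/(-21) = -1/21 ≈ -0.047619)
(-1 + L)² = (-1 - 1/21)² = (-22/21)² = 484/441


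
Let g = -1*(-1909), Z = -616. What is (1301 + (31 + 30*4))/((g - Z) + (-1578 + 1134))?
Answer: 1452/2081 ≈ 0.69774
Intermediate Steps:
g = 1909
(1301 + (31 + 30*4))/((g - Z) + (-1578 + 1134)) = (1301 + (31 + 30*4))/((1909 - 1*(-616)) + (-1578 + 1134)) = (1301 + (31 + 120))/((1909 + 616) - 444) = (1301 + 151)/(2525 - 444) = 1452/2081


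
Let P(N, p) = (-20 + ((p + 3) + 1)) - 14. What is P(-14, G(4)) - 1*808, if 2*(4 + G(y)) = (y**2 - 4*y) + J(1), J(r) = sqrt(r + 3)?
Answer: -841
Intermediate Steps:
J(r) = sqrt(3 + r)
G(y) = -3 + y**2/2 - 2*y (G(y) = -4 + ((y**2 - 4*y) + sqrt(3 + 1))/2 = -4 + ((y**2 - 4*y) + sqrt(4))/2 = -4 + ((y**2 - 4*y) + 2)/2 = -4 + (2 + y**2 - 4*y)/2 = -4 + (1 + y**2/2 - 2*y) = -3 + y**2/2 - 2*y)
P(N, p) = -30 + p (P(N, p) = (-20 + ((3 + p) + 1)) - 14 = (-20 + (4 + p)) - 14 = (-16 + p) - 14 = -30 + p)
P(-14, G(4)) - 1*808 = (-30 + (-3 + (1/2)*4**2 - 2*4)) - 1*808 = (-30 + (-3 + (1/2)*16 - 8)) - 808 = (-30 + (-3 + 8 - 8)) - 808 = (-30 - 3) - 808 = -33 - 808 = -841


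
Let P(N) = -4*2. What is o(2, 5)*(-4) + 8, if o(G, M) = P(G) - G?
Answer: 48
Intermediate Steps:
P(N) = -8
o(G, M) = -8 - G
o(2, 5)*(-4) + 8 = (-8 - 1*2)*(-4) + 8 = (-8 - 2)*(-4) + 8 = -10*(-4) + 8 = 40 + 8 = 48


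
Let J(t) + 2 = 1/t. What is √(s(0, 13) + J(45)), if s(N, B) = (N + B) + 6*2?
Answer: 2*√1295/15 ≈ 4.7981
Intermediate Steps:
J(t) = -2 + 1/t
s(N, B) = 12 + B + N (s(N, B) = (B + N) + 12 = 12 + B + N)
√(s(0, 13) + J(45)) = √((12 + 13 + 0) + (-2 + 1/45)) = √(25 + (-2 + 1/45)) = √(25 - 89/45) = √(1036/45) = 2*√1295/15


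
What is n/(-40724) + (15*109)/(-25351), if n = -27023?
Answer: 618476333/1032394124 ≈ 0.59907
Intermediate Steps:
n/(-40724) + (15*109)/(-25351) = -27023/(-40724) + (15*109)/(-25351) = -27023*(-1/40724) + 1635*(-1/25351) = 27023/40724 - 1635/25351 = 618476333/1032394124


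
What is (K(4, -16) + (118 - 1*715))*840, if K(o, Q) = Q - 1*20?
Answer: -531720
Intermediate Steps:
K(o, Q) = -20 + Q (K(o, Q) = Q - 20 = -20 + Q)
(K(4, -16) + (118 - 1*715))*840 = ((-20 - 16) + (118 - 1*715))*840 = (-36 + (118 - 715))*840 = (-36 - 597)*840 = -633*840 = -531720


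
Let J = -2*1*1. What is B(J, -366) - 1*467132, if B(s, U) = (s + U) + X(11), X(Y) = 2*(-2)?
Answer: -467504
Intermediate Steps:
X(Y) = -4
J = -2 (J = -2*1 = -2)
B(s, U) = -4 + U + s (B(s, U) = (s + U) - 4 = (U + s) - 4 = -4 + U + s)
B(J, -366) - 1*467132 = (-4 - 366 - 2) - 1*467132 = -372 - 467132 = -467504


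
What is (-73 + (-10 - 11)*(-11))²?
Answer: 24964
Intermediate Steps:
(-73 + (-10 - 11)*(-11))² = (-73 - 21*(-11))² = (-73 + 231)² = 158² = 24964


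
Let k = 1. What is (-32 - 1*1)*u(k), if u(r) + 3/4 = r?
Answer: -33/4 ≈ -8.2500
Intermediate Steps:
u(r) = -3/4 + r
(-32 - 1*1)*u(k) = (-32 - 1*1)*(-3/4 + 1) = (-32 - 1)*(1/4) = -33*1/4 = -33/4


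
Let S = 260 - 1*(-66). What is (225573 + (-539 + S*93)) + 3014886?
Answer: 3270238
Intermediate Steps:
S = 326 (S = 260 + 66 = 326)
(225573 + (-539 + S*93)) + 3014886 = (225573 + (-539 + 326*93)) + 3014886 = (225573 + (-539 + 30318)) + 3014886 = (225573 + 29779) + 3014886 = 255352 + 3014886 = 3270238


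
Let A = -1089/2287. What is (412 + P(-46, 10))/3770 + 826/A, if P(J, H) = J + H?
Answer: -3560677138/2052765 ≈ -1734.6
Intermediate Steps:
P(J, H) = H + J
A = -1089/2287 (A = -1089*1/2287 = -1089/2287 ≈ -0.47617)
(412 + P(-46, 10))/3770 + 826/A = (412 + (10 - 46))/3770 + 826/(-1089/2287) = (412 - 36)*(1/3770) + 826*(-2287/1089) = 376*(1/3770) - 1889062/1089 = 188/1885 - 1889062/1089 = -3560677138/2052765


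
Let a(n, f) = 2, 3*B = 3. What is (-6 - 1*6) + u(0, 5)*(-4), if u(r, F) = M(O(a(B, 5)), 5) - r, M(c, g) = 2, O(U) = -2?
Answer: -20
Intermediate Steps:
B = 1 (B = (1/3)*3 = 1)
u(r, F) = 2 - r
(-6 - 1*6) + u(0, 5)*(-4) = (-6 - 1*6) + (2 - 1*0)*(-4) = (-6 - 6) + (2 + 0)*(-4) = -12 + 2*(-4) = -12 - 8 = -20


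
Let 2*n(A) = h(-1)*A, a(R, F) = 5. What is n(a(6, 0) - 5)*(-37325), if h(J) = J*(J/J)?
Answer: 0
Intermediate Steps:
h(J) = J (h(J) = J*1 = J)
n(A) = -A/2 (n(A) = (-A)/2 = -A/2)
n(a(6, 0) - 5)*(-37325) = -(5 - 5)/2*(-37325) = -1/2*0*(-37325) = 0*(-37325) = 0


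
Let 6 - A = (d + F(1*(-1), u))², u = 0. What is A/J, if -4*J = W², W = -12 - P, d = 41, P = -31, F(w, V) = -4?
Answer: 5452/361 ≈ 15.102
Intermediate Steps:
W = 19 (W = -12 - 1*(-31) = -12 + 31 = 19)
A = -1363 (A = 6 - (41 - 4)² = 6 - 1*37² = 6 - 1*1369 = 6 - 1369 = -1363)
J = -361/4 (J = -¼*19² = -¼*361 = -361/4 ≈ -90.250)
A/J = -1363/(-361/4) = -1363*(-4/361) = 5452/361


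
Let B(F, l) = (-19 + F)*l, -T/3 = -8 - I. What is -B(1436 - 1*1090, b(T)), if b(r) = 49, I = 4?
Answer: -16023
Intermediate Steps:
T = 36 (T = -3*(-8 - 1*4) = -3*(-8 - 4) = -3*(-12) = 36)
B(F, l) = l*(-19 + F)
-B(1436 - 1*1090, b(T)) = -49*(-19 + (1436 - 1*1090)) = -49*(-19 + (1436 - 1090)) = -49*(-19 + 346) = -49*327 = -1*16023 = -16023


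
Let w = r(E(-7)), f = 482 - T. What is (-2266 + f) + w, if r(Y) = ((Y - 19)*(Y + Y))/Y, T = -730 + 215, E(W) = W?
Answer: -1321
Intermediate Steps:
T = -515
r(Y) = -38 + 2*Y (r(Y) = ((-19 + Y)*(2*Y))/Y = (2*Y*(-19 + Y))/Y = -38 + 2*Y)
f = 997 (f = 482 - 1*(-515) = 482 + 515 = 997)
w = -52 (w = -38 + 2*(-7) = -38 - 14 = -52)
(-2266 + f) + w = (-2266 + 997) - 52 = -1269 - 52 = -1321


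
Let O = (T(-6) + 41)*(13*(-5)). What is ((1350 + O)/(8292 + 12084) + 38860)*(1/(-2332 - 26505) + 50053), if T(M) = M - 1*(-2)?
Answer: 47620077477583325/24482613 ≈ 1.9451e+9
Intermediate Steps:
T(M) = 2 + M (T(M) = M + 2 = 2 + M)
O = -2405 (O = ((2 - 6) + 41)*(13*(-5)) = (-4 + 41)*(-65) = 37*(-65) = -2405)
((1350 + O)/(8292 + 12084) + 38860)*(1/(-2332 - 26505) + 50053) = ((1350 - 2405)/(8292 + 12084) + 38860)*(1/(-2332 - 26505) + 50053) = (-1055/20376 + 38860)*(1/(-28837) + 50053) = (-1055*1/20376 + 38860)*(-1/28837 + 50053) = (-1055/20376 + 38860)*(1443378360/28837) = (791810305/20376)*(1443378360/28837) = 47620077477583325/24482613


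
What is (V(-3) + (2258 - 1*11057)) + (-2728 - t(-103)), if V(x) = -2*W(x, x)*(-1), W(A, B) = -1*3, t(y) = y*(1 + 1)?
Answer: -11327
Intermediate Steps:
t(y) = 2*y (t(y) = y*2 = 2*y)
W(A, B) = -3
V(x) = -6 (V(x) = -2*(-3)*(-1) = 6*(-1) = -6)
(V(-3) + (2258 - 1*11057)) + (-2728 - t(-103)) = (-6 + (2258 - 1*11057)) + (-2728 - 2*(-103)) = (-6 + (2258 - 11057)) + (-2728 - 1*(-206)) = (-6 - 8799) + (-2728 + 206) = -8805 - 2522 = -11327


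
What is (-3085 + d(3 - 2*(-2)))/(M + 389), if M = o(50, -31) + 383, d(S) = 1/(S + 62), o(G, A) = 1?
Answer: -212864/53337 ≈ -3.9909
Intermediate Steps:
d(S) = 1/(62 + S)
M = 384 (M = 1 + 383 = 384)
(-3085 + d(3 - 2*(-2)))/(M + 389) = (-3085 + 1/(62 + (3 - 2*(-2))))/(384 + 389) = (-3085 + 1/(62 + (3 + 4)))/773 = (-3085 + 1/(62 + 7))*(1/773) = (-3085 + 1/69)*(1/773) = -212864/69*1/773 = -212864/53337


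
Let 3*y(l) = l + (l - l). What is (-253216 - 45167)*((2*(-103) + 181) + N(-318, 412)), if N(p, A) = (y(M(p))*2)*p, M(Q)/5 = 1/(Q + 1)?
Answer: 2048399295/317 ≈ 6.4618e+6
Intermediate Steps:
M(Q) = 5/(1 + Q) (M(Q) = 5/(Q + 1) = 5/(1 + Q))
y(l) = l/3 (y(l) = (l + (l - l))/3 = (l + 0)/3 = l/3)
N(p, A) = 10*p/(3*(1 + p)) (N(p, A) = (((5/(1 + p))/3)*2)*p = ((5/(3*(1 + p)))*2)*p = (10/(3*(1 + p)))*p = 10*p/(3*(1 + p)))
(-253216 - 45167)*((2*(-103) + 181) + N(-318, 412)) = (-253216 - 45167)*((2*(-103) + 181) + (10/3)*(-318)/(1 - 318)) = -298383*((-206 + 181) + (10/3)*(-318)/(-317)) = -298383*(-25 + (10/3)*(-318)*(-1/317)) = -298383*(-25 + 1060/317) = -298383*(-6865/317) = 2048399295/317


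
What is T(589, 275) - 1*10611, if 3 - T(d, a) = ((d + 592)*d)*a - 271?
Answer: -191302812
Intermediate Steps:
T(d, a) = 274 - a*d*(592 + d) (T(d, a) = 3 - (((d + 592)*d)*a - 271) = 3 - (((592 + d)*d)*a - 271) = 3 - ((d*(592 + d))*a - 271) = 3 - (a*d*(592 + d) - 271) = 3 - (-271 + a*d*(592 + d)) = 3 + (271 - a*d*(592 + d)) = 274 - a*d*(592 + d))
T(589, 275) - 1*10611 = (274 - 1*275*589² - 592*275*589) - 1*10611 = (274 - 1*275*346921 - 95889200) - 10611 = (274 - 95403275 - 95889200) - 10611 = -191292201 - 10611 = -191302812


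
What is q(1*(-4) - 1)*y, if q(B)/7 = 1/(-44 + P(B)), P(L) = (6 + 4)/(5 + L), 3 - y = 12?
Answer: 0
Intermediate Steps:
y = -9 (y = 3 - 1*12 = 3 - 12 = -9)
P(L) = 10/(5 + L)
q(B) = 7/(-44 + 10/(5 + B))
q(1*(-4) - 1)*y = (7*(-5 - (1*(-4) - 1))/(2*(105 + 22*(1*(-4) - 1))))*(-9) = (7*(-5 - (-4 - 1))/(2*(105 + 22*(-4 - 1))))*(-9) = (7*(-5 - 1*(-5))/(2*(105 + 22*(-5))))*(-9) = (7*(-5 + 5)/(2*(105 - 110)))*(-9) = ((7/2)*0/(-5))*(-9) = ((7/2)*(-⅕)*0)*(-9) = 0*(-9) = 0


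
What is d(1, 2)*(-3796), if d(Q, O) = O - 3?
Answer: 3796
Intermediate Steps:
d(Q, O) = -3 + O
d(1, 2)*(-3796) = (-3 + 2)*(-3796) = -1*(-3796) = 3796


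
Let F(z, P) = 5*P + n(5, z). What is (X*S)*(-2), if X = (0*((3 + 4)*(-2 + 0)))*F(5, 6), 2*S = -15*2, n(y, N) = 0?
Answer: 0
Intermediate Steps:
S = -15 (S = (-15*2)/2 = (½)*(-30) = -15)
F(z, P) = 5*P (F(z, P) = 5*P + 0 = 5*P)
X = 0 (X = (0*((3 + 4)*(-2 + 0)))*(5*6) = (0*(7*(-2)))*30 = (0*(-14))*30 = 0*30 = 0)
(X*S)*(-2) = (0*(-15))*(-2) = 0*(-2) = 0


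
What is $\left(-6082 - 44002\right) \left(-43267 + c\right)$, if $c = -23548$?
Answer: $3346362460$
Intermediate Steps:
$\left(-6082 - 44002\right) \left(-43267 + c\right) = \left(-6082 - 44002\right) \left(-43267 - 23548\right) = \left(-50084\right) \left(-66815\right) = 3346362460$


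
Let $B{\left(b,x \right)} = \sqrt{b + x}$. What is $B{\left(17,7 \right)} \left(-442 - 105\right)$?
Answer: $- 1094 \sqrt{6} \approx -2679.7$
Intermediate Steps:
$B{\left(17,7 \right)} \left(-442 - 105\right) = \sqrt{17 + 7} \left(-442 - 105\right) = \sqrt{24} \left(-547\right) = 2 \sqrt{6} \left(-547\right) = - 1094 \sqrt{6}$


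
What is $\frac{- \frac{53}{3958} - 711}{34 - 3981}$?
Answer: $\frac{2814191}{15622226} \approx 0.18014$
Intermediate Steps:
$\frac{- \frac{53}{3958} - 711}{34 - 3981} = \frac{\left(-53\right) \frac{1}{3958} - 711}{-3947} = \left(- \frac{53}{3958} - 711\right) \left(- \frac{1}{3947}\right) = \left(- \frac{2814191}{3958}\right) \left(- \frac{1}{3947}\right) = \frac{2814191}{15622226}$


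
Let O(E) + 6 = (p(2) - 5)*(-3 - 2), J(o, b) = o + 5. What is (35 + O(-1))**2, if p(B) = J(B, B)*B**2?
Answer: 7396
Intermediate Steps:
J(o, b) = 5 + o
p(B) = B**2*(5 + B) (p(B) = (5 + B)*B**2 = B**2*(5 + B))
O(E) = -121 (O(E) = -6 + (2**2*(5 + 2) - 5)*(-3 - 2) = -6 + (4*7 - 5)*(-5) = -6 + (28 - 5)*(-5) = -6 + 23*(-5) = -6 - 115 = -121)
(35 + O(-1))**2 = (35 - 121)**2 = (-86)**2 = 7396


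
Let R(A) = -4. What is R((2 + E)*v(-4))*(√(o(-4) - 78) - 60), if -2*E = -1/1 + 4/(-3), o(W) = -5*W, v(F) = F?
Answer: 240 - 4*I*√58 ≈ 240.0 - 30.463*I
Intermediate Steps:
E = 7/6 (E = -(-1/1 + 4/(-3))/2 = -(-1*1 + 4*(-⅓))/2 = -(-1 - 4/3)/2 = -½*(-7/3) = 7/6 ≈ 1.1667)
R((2 + E)*v(-4))*(√(o(-4) - 78) - 60) = -4*(√(-5*(-4) - 78) - 60) = -4*(√(20 - 78) - 60) = -4*(√(-58) - 60) = -4*(I*√58 - 60) = -4*(-60 + I*√58) = 240 - 4*I*√58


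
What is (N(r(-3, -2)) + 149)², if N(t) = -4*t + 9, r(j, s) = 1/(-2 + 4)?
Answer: 24336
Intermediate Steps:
r(j, s) = ½ (r(j, s) = 1/2 = ½)
N(t) = 9 - 4*t
(N(r(-3, -2)) + 149)² = ((9 - 4*½) + 149)² = ((9 - 2) + 149)² = (7 + 149)² = 156² = 24336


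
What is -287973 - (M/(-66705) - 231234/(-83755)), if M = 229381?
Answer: -321773204434378/1117375455 ≈ -2.8797e+5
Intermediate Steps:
-287973 - (M/(-66705) - 231234/(-83755)) = -287973 - (229381/(-66705) - 231234/(-83755)) = -287973 - (229381*(-1/66705) - 231234*(-1/83755)) = -287973 - (-229381/66705 + 231234/83755) = -287973 - 1*(-757468337/1117375455) = -287973 + 757468337/1117375455 = -321773204434378/1117375455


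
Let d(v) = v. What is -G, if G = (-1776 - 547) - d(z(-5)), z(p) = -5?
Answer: 2318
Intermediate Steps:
G = -2318 (G = (-1776 - 547) - 1*(-5) = -2323 + 5 = -2318)
-G = -1*(-2318) = 2318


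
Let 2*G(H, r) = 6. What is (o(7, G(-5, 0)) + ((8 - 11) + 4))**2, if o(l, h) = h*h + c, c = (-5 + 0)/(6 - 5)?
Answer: 25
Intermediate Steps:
G(H, r) = 3 (G(H, r) = (1/2)*6 = 3)
c = -5 (c = -5/1 = -5*1 = -5)
o(l, h) = -5 + h**2 (o(l, h) = h*h - 5 = h**2 - 5 = -5 + h**2)
(o(7, G(-5, 0)) + ((8 - 11) + 4))**2 = ((-5 + 3**2) + ((8 - 11) + 4))**2 = ((-5 + 9) + (-3 + 4))**2 = (4 + 1)**2 = 5**2 = 25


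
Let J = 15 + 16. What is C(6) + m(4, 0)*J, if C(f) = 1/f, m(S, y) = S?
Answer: 745/6 ≈ 124.17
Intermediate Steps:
J = 31
C(6) + m(4, 0)*J = 1/6 + 4*31 = ⅙ + 124 = 745/6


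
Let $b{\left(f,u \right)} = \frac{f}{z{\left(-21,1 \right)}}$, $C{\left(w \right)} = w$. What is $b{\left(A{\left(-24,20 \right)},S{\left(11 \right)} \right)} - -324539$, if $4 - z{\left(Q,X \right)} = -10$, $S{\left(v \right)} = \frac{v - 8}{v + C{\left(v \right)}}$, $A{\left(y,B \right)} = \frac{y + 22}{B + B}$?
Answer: $\frac{90870919}{280} \approx 3.2454 \cdot 10^{5}$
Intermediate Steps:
$A{\left(y,B \right)} = \frac{22 + y}{2 B}$
$S{\left(v \right)} = \frac{-8 + v}{2 v}$ ($S{\left(v \right)} = \frac{v - 8}{v + v} = \frac{-8 + v}{2 v}$)
$z{\left(Q,X \right)} = 14$ ($z{\left(Q,X \right)} = 4 - -10 = 4 + 10 = 14$)
$b{\left(f,u \right)} = \frac{f}{14}$
$b{\left(A{\left(-24,20 \right)},S{\left(11 \right)} \right)} - -324539 = \frac{\frac{1}{2} \cdot \frac{1}{20} \left(22 - 24\right)}{14} - -324539 = \frac{\frac{1}{2} \cdot \frac{1}{20} \left(-2\right)}{14} + 324539 = \frac{1}{14} \left(- \frac{1}{20}\right) + 324539 = - \frac{1}{280} + 324539 = \frac{90870919}{280}$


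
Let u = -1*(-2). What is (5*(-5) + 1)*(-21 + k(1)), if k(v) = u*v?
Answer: 456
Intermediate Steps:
u = 2
k(v) = 2*v
(5*(-5) + 1)*(-21 + k(1)) = (5*(-5) + 1)*(-21 + 2*1) = (-25 + 1)*(-21 + 2) = -24*(-19) = 456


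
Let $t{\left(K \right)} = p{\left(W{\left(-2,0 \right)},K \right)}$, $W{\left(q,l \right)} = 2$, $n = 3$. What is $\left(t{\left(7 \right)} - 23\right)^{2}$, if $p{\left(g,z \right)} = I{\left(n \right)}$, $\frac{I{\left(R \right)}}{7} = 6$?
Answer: $361$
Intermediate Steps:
$I{\left(R \right)} = 42$ ($I{\left(R \right)} = 7 \cdot 6 = 42$)
$p{\left(g,z \right)} = 42$
$t{\left(K \right)} = 42$
$\left(t{\left(7 \right)} - 23\right)^{2} = \left(42 - 23\right)^{2} = 19^{2} = 361$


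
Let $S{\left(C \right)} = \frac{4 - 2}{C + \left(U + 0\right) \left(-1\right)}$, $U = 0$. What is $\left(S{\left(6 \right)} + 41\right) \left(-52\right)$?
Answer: $- \frac{6448}{3} \approx -2149.3$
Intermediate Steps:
$S{\left(C \right)} = \frac{2}{C}$ ($S{\left(C \right)} = \frac{4 - 2}{C + \left(0 + 0\right) \left(-1\right)} = \frac{2}{C + 0 \left(-1\right)} = \frac{2}{C + 0} = \frac{2}{C}$)
$\left(S{\left(6 \right)} + 41\right) \left(-52\right) = \left(\frac{2}{6} + 41\right) \left(-52\right) = \left(2 \cdot \frac{1}{6} + 41\right) \left(-52\right) = \left(\frac{1}{3} + 41\right) \left(-52\right) = \frac{124}{3} \left(-52\right) = - \frac{6448}{3}$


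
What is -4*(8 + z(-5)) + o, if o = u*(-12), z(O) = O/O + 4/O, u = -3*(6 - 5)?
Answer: 16/5 ≈ 3.2000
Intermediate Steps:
u = -3 (u = -3*1 = -3)
z(O) = 1 + 4/O
o = 36 (o = -3*(-12) = 36)
-4*(8 + z(-5)) + o = -4*(8 + (4 - 5)/(-5)) + 36 = -4*(8 - 1/5*(-1)) + 36 = -4*(8 + 1/5) + 36 = -4*41/5 + 36 = -164/5 + 36 = 16/5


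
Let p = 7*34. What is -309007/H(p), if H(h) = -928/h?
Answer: 36771833/464 ≈ 79250.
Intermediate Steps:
p = 238
-309007/H(p) = -309007/((-928/238)) = -309007/((-928*1/238)) = -309007/(-464/119) = -309007*(-119/464) = 36771833/464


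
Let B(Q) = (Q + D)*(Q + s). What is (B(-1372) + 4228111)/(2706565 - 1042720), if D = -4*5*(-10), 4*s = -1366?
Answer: 6236333/1663845 ≈ 3.7481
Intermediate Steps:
s = -683/2 (s = (¼)*(-1366) = -683/2 ≈ -341.50)
D = 200 (D = -20*(-10) = 200)
B(Q) = (200 + Q)*(-683/2 + Q) (B(Q) = (Q + 200)*(Q - 683/2) = (200 + Q)*(-683/2 + Q))
(B(-1372) + 4228111)/(2706565 - 1042720) = ((-68300 + (-1372)² - 283/2*(-1372)) + 4228111)/(2706565 - 1042720) = ((-68300 + 1882384 + 194138) + 4228111)/1663845 = (2008222 + 4228111)*(1/1663845) = 6236333*(1/1663845) = 6236333/1663845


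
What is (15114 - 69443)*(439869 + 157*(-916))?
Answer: -16084480753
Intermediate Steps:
(15114 - 69443)*(439869 + 157*(-916)) = -54329*(439869 - 143812) = -54329*296057 = -16084480753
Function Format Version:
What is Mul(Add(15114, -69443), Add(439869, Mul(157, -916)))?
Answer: -16084480753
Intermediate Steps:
Mul(Add(15114, -69443), Add(439869, Mul(157, -916))) = Mul(-54329, Add(439869, -143812)) = Mul(-54329, 296057) = -16084480753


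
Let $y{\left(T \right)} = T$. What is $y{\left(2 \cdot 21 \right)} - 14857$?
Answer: $-14815$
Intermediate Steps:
$y{\left(2 \cdot 21 \right)} - 14857 = 2 \cdot 21 - 14857 = 42 - 14857 = -14815$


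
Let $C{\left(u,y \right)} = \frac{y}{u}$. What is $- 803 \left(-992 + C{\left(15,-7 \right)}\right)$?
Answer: $\frac{11954261}{15} \approx 7.9695 \cdot 10^{5}$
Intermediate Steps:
$- 803 \left(-992 + C{\left(15,-7 \right)}\right) = - 803 \left(-992 - \frac{7}{15}\right) = \left(-803\right) \left(- \frac{14887}{15}\right) = \frac{11954261}{15}$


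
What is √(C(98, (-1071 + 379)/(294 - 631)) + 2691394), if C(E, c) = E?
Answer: 2*√672873 ≈ 1640.6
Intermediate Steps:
√(C(98, (-1071 + 379)/(294 - 631)) + 2691394) = √(98 + 2691394) = √2691492 = 2*√672873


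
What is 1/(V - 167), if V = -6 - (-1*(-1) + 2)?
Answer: -1/176 ≈ -0.0056818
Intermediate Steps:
V = -9 (V = -6 - (1 + 2) = -6 - 1*3 = -6 - 3 = -9)
1/(V - 167) = 1/(-9 - 167) = 1/(-176) = -1/176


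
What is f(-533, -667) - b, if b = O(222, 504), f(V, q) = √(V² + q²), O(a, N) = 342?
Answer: -342 + √728978 ≈ 511.80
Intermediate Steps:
b = 342
f(-533, -667) - b = √((-533)² + (-667)²) - 1*342 = √(284089 + 444889) - 342 = √728978 - 342 = -342 + √728978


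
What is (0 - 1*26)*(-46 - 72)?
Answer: 3068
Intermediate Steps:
(0 - 1*26)*(-46 - 72) = (0 - 26)*(-118) = -26*(-118) = 3068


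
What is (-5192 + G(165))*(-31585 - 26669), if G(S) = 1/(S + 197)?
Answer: 54744283881/181 ≈ 3.0245e+8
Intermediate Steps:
G(S) = 1/(197 + S)
(-5192 + G(165))*(-31585 - 26669) = (-5192 + 1/(197 + 165))*(-31585 - 26669) = (-5192 + 1/362)*(-58254) = -1879503/362*(-58254) = 54744283881/181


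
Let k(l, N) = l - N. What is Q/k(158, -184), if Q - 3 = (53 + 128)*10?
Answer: 1813/342 ≈ 5.3012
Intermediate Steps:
Q = 1813 (Q = 3 + (53 + 128)*10 = 3 + 181*10 = 3 + 1810 = 1813)
Q/k(158, -184) = 1813/(158 - 1*(-184)) = 1813/(158 + 184) = 1813/342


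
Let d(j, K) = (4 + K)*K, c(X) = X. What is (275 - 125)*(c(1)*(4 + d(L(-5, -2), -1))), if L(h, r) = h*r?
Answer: 150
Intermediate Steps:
d(j, K) = K*(4 + K)
(275 - 125)*(c(1)*(4 + d(L(-5, -2), -1))) = (275 - 125)*(1*(4 - (4 - 1))) = 150*(1*(4 - 1*3)) = 150*(1*(4 - 3)) = 150*(1*1) = 150*1 = 150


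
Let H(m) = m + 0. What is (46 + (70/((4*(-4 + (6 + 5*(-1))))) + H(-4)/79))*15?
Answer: 95075/158 ≈ 601.74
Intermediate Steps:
H(m) = m
(46 + (70/((4*(-4 + (6 + 5*(-1))))) + H(-4)/79))*15 = (46 + (70/((4*(-4 + (6 + 5*(-1))))) - 4/79))*15 = (46 + (70/((4*(-4 + (6 - 5)))) - 4*1/79))*15 = (46 + (70/((4*(-4 + 1))) - 4/79))*15 = (46 + (70/((4*(-3))) - 4/79))*15 = (46 + (70/(-12) - 4/79))*15 = (46 + (70*(-1/12) - 4/79))*15 = (46 + (-35/6 - 4/79))*15 = (46 - 2789/474)*15 = (19015/474)*15 = 95075/158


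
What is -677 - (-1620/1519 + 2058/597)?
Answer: -205363891/302281 ≈ -679.38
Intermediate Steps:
-677 - (-1620/1519 + 2058/597) = -677 - (-1620*1/1519 + 2058*(1/597)) = -677 - (-1620/1519 + 686/199) = -677 - 1*719654/302281 = -677 - 719654/302281 = -205363891/302281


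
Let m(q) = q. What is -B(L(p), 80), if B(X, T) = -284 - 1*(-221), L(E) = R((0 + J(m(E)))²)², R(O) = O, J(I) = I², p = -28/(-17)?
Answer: 63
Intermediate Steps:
p = 28/17 (p = -28*(-1/17) = 28/17 ≈ 1.6471)
L(E) = E⁸ (L(E) = ((0 + E²)²)² = ((E²)²)² = (E⁴)² = E⁸)
B(X, T) = -63 (B(X, T) = -284 + 221 = -63)
-B(L(p), 80) = -1*(-63) = 63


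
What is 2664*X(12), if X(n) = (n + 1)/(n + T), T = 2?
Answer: 17316/7 ≈ 2473.7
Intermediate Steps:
X(n) = (1 + n)/(2 + n) (X(n) = (n + 1)/(n + 2) = (1 + n)/(2 + n))
2664*X(12) = 2664*((1 + 12)/(2 + 12)) = 2664*(13/14) = 17316/7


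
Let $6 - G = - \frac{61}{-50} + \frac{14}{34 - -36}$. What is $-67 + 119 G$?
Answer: $\frac{23901}{50} \approx 478.02$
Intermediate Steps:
$G = \frac{229}{50}$ ($G = 6 - \left(- \frac{61}{-50} + \frac{14}{34 - -36}\right) = 6 - \left(\left(-61\right) \left(- \frac{1}{50}\right) + \frac{14}{34 + 36}\right) = 6 - \left(\frac{61}{50} + \frac{14}{70}\right) = 6 - \left(\frac{61}{50} + 14 \cdot \frac{1}{70}\right) = 6 - \left(\frac{61}{50} + \frac{1}{5}\right) = 6 - \frac{71}{50} = \frac{229}{50} \approx 4.58$)
$-67 + 119 G = -67 + 119 \cdot \frac{229}{50} = -67 + \frac{27251}{50} = \frac{23901}{50}$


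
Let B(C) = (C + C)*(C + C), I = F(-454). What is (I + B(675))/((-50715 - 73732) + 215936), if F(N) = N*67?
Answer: 1792082/91489 ≈ 19.588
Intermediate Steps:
F(N) = 67*N
I = -30418 (I = 67*(-454) = -30418)
B(C) = 4*C² (B(C) = (2*C)*(2*C) = 4*C²)
(I + B(675))/((-50715 - 73732) + 215936) = (-30418 + 4*675²)/((-50715 - 73732) + 215936) = (-30418 + 4*455625)/(-124447 + 215936) = (-30418 + 1822500)/91489 = 1792082*(1/91489) = 1792082/91489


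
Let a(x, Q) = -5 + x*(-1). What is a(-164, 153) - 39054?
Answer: -38895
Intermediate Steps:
a(x, Q) = -5 - x
a(-164, 153) - 39054 = (-5 - 1*(-164)) - 39054 = (-5 + 164) - 39054 = 159 - 39054 = -38895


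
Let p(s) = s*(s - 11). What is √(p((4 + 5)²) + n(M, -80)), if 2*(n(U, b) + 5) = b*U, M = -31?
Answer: √6905 ≈ 83.096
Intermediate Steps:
p(s) = s*(-11 + s)
n(U, b) = -5 + U*b/2 (n(U, b) = -5 + (b*U)/2 = -5 + (U*b)/2 = -5 + U*b/2)
√(p((4 + 5)²) + n(M, -80)) = √((4 + 5)²*(-11 + (4 + 5)²) + (-5 + (½)*(-31)*(-80))) = √(9²*(-11 + 9²) + (-5 + 1240)) = √(81*(-11 + 81) + 1235) = √(81*70 + 1235) = √(5670 + 1235) = √6905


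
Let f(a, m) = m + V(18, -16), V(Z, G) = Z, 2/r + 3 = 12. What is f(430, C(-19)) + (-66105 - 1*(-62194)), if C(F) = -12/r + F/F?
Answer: -3946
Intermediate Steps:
r = 2/9 (r = 2/(-3 + 12) = 2/9 ≈ 0.22222)
C(F) = -53 (C(F) = -12/2/9 + F/F = -12*9/2 + 1 = -54 + 1 = -53)
f(a, m) = 18 + m (f(a, m) = m + 18 = 18 + m)
f(430, C(-19)) + (-66105 - 1*(-62194)) = (18 - 53) + (-66105 - 1*(-62194)) = -35 + (-66105 + 62194) = -35 - 3911 = -3946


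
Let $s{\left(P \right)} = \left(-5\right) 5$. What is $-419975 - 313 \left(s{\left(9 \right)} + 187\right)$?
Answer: $-470681$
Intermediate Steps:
$s{\left(P \right)} = -25$
$-419975 - 313 \left(s{\left(9 \right)} + 187\right) = -419975 - 313 \left(-25 + 187\right) = -419975 - 50706 = -470681$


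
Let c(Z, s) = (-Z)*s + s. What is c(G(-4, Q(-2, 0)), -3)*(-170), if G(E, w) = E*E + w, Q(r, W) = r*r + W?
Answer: -9690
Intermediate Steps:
Q(r, W) = W + r² (Q(r, W) = r² + W = W + r²)
G(E, w) = w + E² (G(E, w) = E² + w = w + E²)
c(Z, s) = s - Z*s (c(Z, s) = -Z*s + s = s - Z*s)
c(G(-4, Q(-2, 0)), -3)*(-170) = -3*(1 - ((0 + (-2)²) + (-4)²))*(-170) = -3*(1 - ((0 + 4) + 16))*(-170) = -3*(1 - (4 + 16))*(-170) = -3*(1 - 1*20)*(-170) = -3*(1 - 20)*(-170) = -3*(-19)*(-170) = 57*(-170) = -9690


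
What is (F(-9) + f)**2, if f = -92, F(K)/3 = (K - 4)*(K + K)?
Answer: 372100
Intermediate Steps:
F(K) = 6*K*(-4 + K) (F(K) = 3*((K - 4)*(K + K)) = 3*((-4 + K)*(2*K)) = 3*(2*K*(-4 + K)) = 6*K*(-4 + K))
(F(-9) + f)**2 = (6*(-9)*(-4 - 9) - 92)**2 = (6*(-9)*(-13) - 92)**2 = (702 - 92)**2 = 610**2 = 372100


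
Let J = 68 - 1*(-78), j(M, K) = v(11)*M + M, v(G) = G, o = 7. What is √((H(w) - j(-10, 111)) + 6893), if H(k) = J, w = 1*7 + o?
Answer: √7159 ≈ 84.611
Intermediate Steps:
w = 14 (w = 1*7 + 7 = 7 + 7 = 14)
j(M, K) = 12*M (j(M, K) = 11*M + M = 12*M)
J = 146 (J = 68 + 78 = 146)
H(k) = 146
√((H(w) - j(-10, 111)) + 6893) = √((146 - 12*(-10)) + 6893) = √((146 - 1*(-120)) + 6893) = √((146 + 120) + 6893) = √(266 + 6893) = √7159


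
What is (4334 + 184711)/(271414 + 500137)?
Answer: 189045/771551 ≈ 0.24502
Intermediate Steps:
(4334 + 184711)/(271414 + 500137) = 189045/771551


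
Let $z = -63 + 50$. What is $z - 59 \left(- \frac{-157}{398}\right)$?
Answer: $- \frac{14437}{398} \approx -36.274$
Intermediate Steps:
$z = -13$
$z - 59 \left(- \frac{-157}{398}\right) = -13 - 59 \left(- \frac{-157}{398}\right) = -13 - 59 \left(\left(-1\right) \left(- \frac{157}{398}\right)\right) = -13 - \frac{9263}{398} = - \frac{14437}{398}$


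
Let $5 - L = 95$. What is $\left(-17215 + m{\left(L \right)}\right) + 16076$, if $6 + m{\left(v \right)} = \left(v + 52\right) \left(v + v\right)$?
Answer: $5695$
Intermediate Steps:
$L = -90$ ($L = 5 - 95 = -90$)
$m{\left(v \right)} = -6 + 2 v \left(52 + v\right)$ ($m{\left(v \right)} = -6 + \left(v + 52\right) \left(v + v\right) = -6 + \left(52 + v\right) 2 v = -6 + 2 v \left(52 + v\right)$)
$\left(-17215 + m{\left(L \right)}\right) + 16076 = \left(-17215 + \left(-6 + 2 \left(-90\right)^{2} + 104 \left(-90\right)\right)\right) + 16076 = \left(-17215 - -6834\right) + 16076 = \left(-17215 + 6834\right) + 16076 = -10381 + 16076 = 5695$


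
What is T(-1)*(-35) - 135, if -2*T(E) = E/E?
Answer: -235/2 ≈ -117.50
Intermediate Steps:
T(E) = -½ (T(E) = -E/(2*E) = -½*1 = -½)
T(-1)*(-35) - 135 = -½*(-35) - 135 = 35/2 - 135 = -235/2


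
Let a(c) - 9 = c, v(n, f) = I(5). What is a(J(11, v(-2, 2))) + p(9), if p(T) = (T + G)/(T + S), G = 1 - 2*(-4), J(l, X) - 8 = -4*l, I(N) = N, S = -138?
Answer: -1167/43 ≈ -27.140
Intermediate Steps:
v(n, f) = 5
J(l, X) = 8 - 4*l
G = 9 (G = 1 + 8 = 9)
a(c) = 9 + c
p(T) = (9 + T)/(-138 + T) (p(T) = (T + 9)/(T - 138) = (9 + T)/(-138 + T))
a(J(11, v(-2, 2))) + p(9) = (9 + (8 - 4*11)) + (9 + 9)/(-138 + 9) = (9 + (8 - 44)) + 18/(-129) = (9 - 36) - 1/129*18 = -27 - 6/43 = -1167/43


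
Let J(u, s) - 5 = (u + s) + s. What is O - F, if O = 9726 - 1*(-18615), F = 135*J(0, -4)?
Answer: 28746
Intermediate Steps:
J(u, s) = 5 + u + 2*s (J(u, s) = 5 + ((u + s) + s) = 5 + ((s + u) + s) = 5 + (u + 2*s) = 5 + u + 2*s)
F = -405 (F = 135*(5 + 0 + 2*(-4)) = 135*(5 + 0 - 8) = 135*(-3) = -405)
O = 28341 (O = 9726 + 18615 = 28341)
O - F = 28341 - 1*(-405) = 28341 + 405 = 28746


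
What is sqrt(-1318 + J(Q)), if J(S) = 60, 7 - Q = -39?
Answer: I*sqrt(1258) ≈ 35.468*I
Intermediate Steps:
Q = 46 (Q = 7 - 1*(-39) = 7 + 39 = 46)
sqrt(-1318 + J(Q)) = sqrt(-1318 + 60) = sqrt(-1258) = I*sqrt(1258)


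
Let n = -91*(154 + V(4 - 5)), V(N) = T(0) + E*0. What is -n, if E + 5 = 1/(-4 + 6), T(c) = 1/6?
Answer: 84175/6 ≈ 14029.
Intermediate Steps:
T(c) = ⅙ (T(c) = 1*(⅙) = ⅙)
E = -9/2 (E = -5 + 1/(-4 + 6) = -5 + 1/2 = -5 + ½ = -9/2 ≈ -4.5000)
V(N) = ⅙ (V(N) = ⅙ - 9/2*0 = ⅙ + 0 = ⅙)
n = -84175/6 (n = -91*(154 + ⅙) = -91*925/6 = -84175/6 ≈ -14029.)
-n = -1*(-84175/6) = 84175/6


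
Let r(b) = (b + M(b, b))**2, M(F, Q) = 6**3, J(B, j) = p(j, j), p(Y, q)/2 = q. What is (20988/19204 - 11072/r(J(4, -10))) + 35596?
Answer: 410331522551/11527201 ≈ 35597.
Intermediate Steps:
p(Y, q) = 2*q
J(B, j) = 2*j
M(F, Q) = 216
r(b) = (216 + b)**2 (r(b) = (b + 216)**2 = (216 + b)**2)
(20988/19204 - 11072/r(J(4, -10))) + 35596 = (20988/19204 - 11072/(216 + 2*(-10))**2) + 35596 = (20988*(1/19204) - 11072/(216 - 20)**2) + 35596 = (5247/4801 - 11072/(196**2)) + 35596 = (5247/4801 - 11072/38416) + 35596 = (5247/4801 - 11072*1/38416) + 35596 = (5247/4801 - 692/2401) + 35596 = 9275755/11527201 + 35596 = 410331522551/11527201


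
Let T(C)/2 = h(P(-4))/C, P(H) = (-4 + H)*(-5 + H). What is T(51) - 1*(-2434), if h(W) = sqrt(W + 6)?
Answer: 2434 + 2*sqrt(78)/51 ≈ 2434.3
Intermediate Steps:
P(H) = (-5 + H)*(-4 + H)
h(W) = sqrt(6 + W)
T(C) = 2*sqrt(78)/C (T(C) = 2*(sqrt(6 + (20 + (-4)**2 - 9*(-4)))/C) = 2*(sqrt(6 + (20 + 16 + 36))/C) = 2*(sqrt(6 + 72)/C) = 2*(sqrt(78)/C) = 2*sqrt(78)/C)
T(51) - 1*(-2434) = 2*sqrt(78)/51 - 1*(-2434) = 2*sqrt(78)*(1/51) + 2434 = 2*sqrt(78)/51 + 2434 = 2434 + 2*sqrt(78)/51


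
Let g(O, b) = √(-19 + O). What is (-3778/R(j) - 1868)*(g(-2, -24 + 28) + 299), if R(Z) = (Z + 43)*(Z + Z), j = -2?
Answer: -45234813/82 - 151287*I*√21/82 ≈ -5.5164e+5 - 8454.7*I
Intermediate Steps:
R(Z) = 2*Z*(43 + Z) (R(Z) = (43 + Z)*(2*Z) = 2*Z*(43 + Z))
(-3778/R(j) - 1868)*(g(-2, -24 + 28) + 299) = (-3778*(-1/(4*(43 - 2))) - 1868)*(√(-19 - 2) + 299) = (-3778/(2*(-2)*41) - 1868)*(√(-21) + 299) = (-3778/(-164) - 1868)*(I*√21 + 299) = (-3778*(-1/164) - 1868)*(299 + I*√21) = (1889/82 - 1868)*(299 + I*√21) = -151287*(299 + I*√21)/82 = -45234813/82 - 151287*I*√21/82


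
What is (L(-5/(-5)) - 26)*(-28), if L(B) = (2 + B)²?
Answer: 476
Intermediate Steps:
(L(-5/(-5)) - 26)*(-28) = ((2 - 5/(-5))² - 26)*(-28) = ((2 - 5*(-⅕))² - 26)*(-28) = ((2 + 1)² - 26)*(-28) = (3² - 26)*(-28) = (9 - 26)*(-28) = -17*(-28) = 476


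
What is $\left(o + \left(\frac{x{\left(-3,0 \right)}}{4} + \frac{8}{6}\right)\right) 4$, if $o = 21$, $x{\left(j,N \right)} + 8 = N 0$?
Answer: $\frac{244}{3} \approx 81.333$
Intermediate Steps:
$x{\left(j,N \right)} = -8$ ($x{\left(j,N \right)} = -8 + N 0 = -8 + 0 = -8$)
$\left(o + \left(\frac{x{\left(-3,0 \right)}}{4} + \frac{8}{6}\right)\right) 4 = \left(21 + \left(- \frac{8}{4} + \frac{8}{6}\right)\right) 4 = \left(21 + \left(\left(-8\right) \frac{1}{4} + 8 \cdot \frac{1}{6}\right)\right) 4 = \left(21 + \left(-2 + \frac{4}{3}\right)\right) 4 = \left(21 - \frac{2}{3}\right) 4 = \frac{61}{3} \cdot 4 = \frac{244}{3}$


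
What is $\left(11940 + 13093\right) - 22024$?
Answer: $3009$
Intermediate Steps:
$\left(11940 + 13093\right) - 22024 = 25033 - 22024 = 3009$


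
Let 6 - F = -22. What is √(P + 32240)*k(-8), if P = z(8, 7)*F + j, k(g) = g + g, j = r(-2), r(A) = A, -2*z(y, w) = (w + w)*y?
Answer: -16*√30670 ≈ -2802.1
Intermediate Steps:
z(y, w) = -w*y (z(y, w) = -(w + w)*y/2 = -2*w*y/2 = -w*y)
j = -2
k(g) = 2*g
F = 28 (F = 6 - 1*(-22) = 6 + 22 = 28)
P = -1570 (P = -1*7*8*28 - 2 = -56*28 - 2 = -1568 - 2 = -1570)
√(P + 32240)*k(-8) = √(-1570 + 32240)*(2*(-8)) = √30670*(-16) = -16*√30670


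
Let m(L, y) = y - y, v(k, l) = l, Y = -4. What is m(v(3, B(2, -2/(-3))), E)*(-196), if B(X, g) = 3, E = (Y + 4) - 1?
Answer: 0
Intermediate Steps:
E = -1 (E = (-4 + 4) - 1 = 0 - 1 = -1)
m(L, y) = 0
m(v(3, B(2, -2/(-3))), E)*(-196) = 0*(-196) = 0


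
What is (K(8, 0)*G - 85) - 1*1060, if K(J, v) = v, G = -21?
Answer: -1145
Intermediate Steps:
(K(8, 0)*G - 85) - 1*1060 = (0*(-21) - 85) - 1*1060 = (0 - 85) - 1060 = -85 - 1060 = -1145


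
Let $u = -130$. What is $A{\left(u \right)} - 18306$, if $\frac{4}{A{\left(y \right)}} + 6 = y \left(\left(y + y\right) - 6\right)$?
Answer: $- \frac{316455820}{17287} \approx -18306.0$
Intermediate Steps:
$A{\left(y \right)} = \frac{4}{-6 + y \left(-6 + 2 y\right)}$ ($A{\left(y \right)} = \frac{4}{-6 + y \left(\left(y + y\right) - 6\right)} = \frac{4}{-6 + y \left(2 y - 6\right)} = \frac{4}{-6 + y \left(-6 + 2 y\right)}$)
$A{\left(u \right)} - 18306 = \frac{2}{-3 + \left(-130\right)^{2} - -390} - 18306 = \frac{2}{-3 + 16900 + 390} - 18306 = \frac{2}{17287} - 18306 = - \frac{316455820}{17287}$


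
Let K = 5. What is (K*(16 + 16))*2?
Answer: 320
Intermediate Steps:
(K*(16 + 16))*2 = (5*(16 + 16))*2 = (5*32)*2 = 160*2 = 320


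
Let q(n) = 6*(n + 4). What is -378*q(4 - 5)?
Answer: -6804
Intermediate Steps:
q(n) = 24 + 6*n (q(n) = 6*(4 + n) = 24 + 6*n)
-378*q(4 - 5) = -378*(24 + 6*(4 - 5)) = -378*(24 + 6*(-1)) = -378*(24 - 6) = -378*18 = -6804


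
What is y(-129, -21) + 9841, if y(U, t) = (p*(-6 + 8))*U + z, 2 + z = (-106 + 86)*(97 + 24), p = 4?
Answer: 6387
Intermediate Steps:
z = -2422 (z = -2 + (-106 + 86)*(97 + 24) = -2 - 20*121 = -2 - 2420 = -2422)
y(U, t) = -2422 + 8*U (y(U, t) = (4*(-6 + 8))*U - 2422 = (4*2)*U - 2422 = 8*U - 2422 = -2422 + 8*U)
y(-129, -21) + 9841 = (-2422 + 8*(-129)) + 9841 = (-2422 - 1032) + 9841 = -3454 + 9841 = 6387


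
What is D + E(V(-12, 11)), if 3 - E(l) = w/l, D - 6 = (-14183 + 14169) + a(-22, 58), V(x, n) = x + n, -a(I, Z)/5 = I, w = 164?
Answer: 269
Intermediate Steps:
a(I, Z) = -5*I
V(x, n) = n + x
D = 102 (D = 6 + ((-14183 + 14169) - 5*(-22)) = 6 + (-14 + 110) = 6 + 96 = 102)
E(l) = 3 - 164/l
D + E(V(-12, 11)) = 102 + (3 - 164/(11 - 12)) = 102 + (3 - 164/(-1)) = 102 + (3 - 164*(-1)) = 102 + (3 + 164) = 102 + 167 = 269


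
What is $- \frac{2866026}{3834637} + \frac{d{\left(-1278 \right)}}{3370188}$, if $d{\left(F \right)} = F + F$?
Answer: $- \frac{805737313755}{1076953966813} \approx -0.74816$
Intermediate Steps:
$d{\left(F \right)} = 2 F$
$- \frac{2866026}{3834637} + \frac{d{\left(-1278 \right)}}{3370188} = - \frac{2866026}{3834637} + \frac{2 \left(-1278\right)}{3370188} = \left(-2866026\right) \frac{1}{3834637} - \frac{213}{280849} = - \frac{2866026}{3834637} - \frac{213}{280849} = - \frac{805737313755}{1076953966813}$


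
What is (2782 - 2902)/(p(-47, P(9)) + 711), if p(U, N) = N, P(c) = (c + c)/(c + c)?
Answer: -15/89 ≈ -0.16854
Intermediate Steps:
P(c) = 1 (P(c) = (2*c)/((2*c)) = (2*c)*(1/(2*c)) = 1)
(2782 - 2902)/(p(-47, P(9)) + 711) = (2782 - 2902)/(1 + 711) = -120/712 = -120*1/712 = -15/89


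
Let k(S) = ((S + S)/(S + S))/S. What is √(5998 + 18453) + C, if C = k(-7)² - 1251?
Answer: -61298/49 + 7*√499 ≈ -1094.6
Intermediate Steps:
k(S) = 1/S (k(S) = ((2*S)/((2*S)))/S = ((2*S)*(1/(2*S)))/S = 1/S)
C = -61298/49 (C = (1/(-7))² - 1251 = (-⅐)² - 1251 = 1/49 - 1251 = -61298/49 ≈ -1251.0)
√(5998 + 18453) + C = √(5998 + 18453) - 61298/49 = √24451 - 61298/49 = 7*√499 - 61298/49 = -61298/49 + 7*√499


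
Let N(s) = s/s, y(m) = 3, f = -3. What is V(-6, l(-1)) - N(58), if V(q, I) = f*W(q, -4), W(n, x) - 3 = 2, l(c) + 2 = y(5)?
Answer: -16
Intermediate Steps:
N(s) = 1
l(c) = 1 (l(c) = -2 + 3 = 1)
W(n, x) = 5 (W(n, x) = 3 + 2 = 5)
V(q, I) = -15 (V(q, I) = -3*5 = -15)
V(-6, l(-1)) - N(58) = -15 - 1*1 = -15 - 1 = -16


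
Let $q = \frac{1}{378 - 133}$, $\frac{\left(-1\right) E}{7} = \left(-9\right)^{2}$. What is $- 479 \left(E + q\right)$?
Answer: $\frac{66539806}{245} \approx 2.7159 \cdot 10^{5}$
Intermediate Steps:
$E = -567$ ($E = - 7 \left(-9\right)^{2} = \left(-7\right) 81 = -567$)
$q = \frac{1}{245} \approx 0.0040816$
$- 479 \left(E + q\right) = - 479 \left(-567 + \frac{1}{245}\right) = \left(-479\right) \left(- \frac{138914}{245}\right) = \frac{66539806}{245}$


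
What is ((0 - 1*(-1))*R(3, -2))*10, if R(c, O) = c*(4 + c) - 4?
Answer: 170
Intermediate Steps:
R(c, O) = -4 + c*(4 + c)
((0 - 1*(-1))*R(3, -2))*10 = ((0 - 1*(-1))*(-4 + 3² + 4*3))*10 = ((0 + 1)*(-4 + 9 + 12))*10 = (1*17)*10 = 17*10 = 170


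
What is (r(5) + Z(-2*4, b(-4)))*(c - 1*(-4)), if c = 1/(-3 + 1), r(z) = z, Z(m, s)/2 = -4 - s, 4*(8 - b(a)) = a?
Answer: -147/2 ≈ -73.500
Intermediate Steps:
b(a) = 8 - a/4
Z(m, s) = -8 - 2*s (Z(m, s) = 2*(-4 - s) = -8 - 2*s)
c = -1/2 (c = 1/(-2) = -1/2 ≈ -0.50000)
(r(5) + Z(-2*4, b(-4)))*(c - 1*(-4)) = (5 + (-8 - 2*(8 - 1/4*(-4))))*(-1/2 - 1*(-4)) = (5 + (-8 - 2*(8 + 1)))*(-1/2 + 4) = (5 + (-8 - 2*9))*(7/2) = (5 + (-8 - 18))*(7/2) = (5 - 26)*(7/2) = -21*7/2 = -147/2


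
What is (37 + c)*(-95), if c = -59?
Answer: 2090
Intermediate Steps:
(37 + c)*(-95) = (37 - 59)*(-95) = -22*(-95) = 2090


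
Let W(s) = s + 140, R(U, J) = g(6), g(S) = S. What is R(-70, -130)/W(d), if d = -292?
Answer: -3/76 ≈ -0.039474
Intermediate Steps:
R(U, J) = 6
W(s) = 140 + s
R(-70, -130)/W(d) = 6/(140 - 292) = 6/(-152) = 6*(-1/152) = -3/76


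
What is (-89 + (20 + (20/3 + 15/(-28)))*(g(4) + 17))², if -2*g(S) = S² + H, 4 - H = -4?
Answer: 12243001/7056 ≈ 1735.1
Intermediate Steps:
H = 8 (H = 4 - 1*(-4) = 4 + 4 = 8)
g(S) = -4 - S²/2 (g(S) = -(S² + 8)/2 = -(8 + S²)/2 = -4 - S²/2)
(-89 + (20 + (20/3 + 15/(-28)))*(g(4) + 17))² = (-89 + (20 + (20/3 + 15/(-28)))*((-4 - ½*4²) + 17))² = (-89 + (20 + (20*(⅓) + 15*(-1/28)))*((-4 - ½*16) + 17))² = (-89 + (20 + (20/3 - 15/28))*((-4 - 8) + 17))² = (-89 + (20 + 515/84)*(-12 + 17))² = (-89 + (2195/84)*5)² = (-89 + 10975/84)² = (3499/84)² = 12243001/7056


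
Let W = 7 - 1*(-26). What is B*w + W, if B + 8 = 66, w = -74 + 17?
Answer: -3273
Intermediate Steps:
w = -57
B = 58 (B = -8 + 66 = 58)
W = 33 (W = 7 + 26 = 33)
B*w + W = 58*(-57) + 33 = -3306 + 33 = -3273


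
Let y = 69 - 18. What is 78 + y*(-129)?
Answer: -6501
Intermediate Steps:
y = 51
78 + y*(-129) = 78 + 51*(-129) = 78 - 6579 = -6501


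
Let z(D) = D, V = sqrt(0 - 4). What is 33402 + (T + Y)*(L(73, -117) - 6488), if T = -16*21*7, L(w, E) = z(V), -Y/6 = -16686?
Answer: -634259430 + 195528*I ≈ -6.3426e+8 + 1.9553e+5*I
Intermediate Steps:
Y = 100116 (Y = -6*(-16686) = 100116)
V = 2*I (V = sqrt(-4) = 2*I ≈ 2.0*I)
L(w, E) = 2*I
T = -2352 (T = -336*7 = -2352)
33402 + (T + Y)*(L(73, -117) - 6488) = 33402 + (-2352 + 100116)*(2*I - 6488) = 33402 + 97764*(-6488 + 2*I) = 33402 + (-634292832 + 195528*I) = -634259430 + 195528*I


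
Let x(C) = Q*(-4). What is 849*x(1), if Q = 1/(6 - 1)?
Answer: -3396/5 ≈ -679.20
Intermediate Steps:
Q = ⅕ (Q = 1/5 = ⅕ ≈ 0.20000)
x(C) = -⅘ (x(C) = (⅕)*(-4) = -⅘)
849*x(1) = 849*(-⅘) = -3396/5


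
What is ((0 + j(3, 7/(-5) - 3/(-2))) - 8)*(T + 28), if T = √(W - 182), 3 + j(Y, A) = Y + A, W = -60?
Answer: -1106/5 - 869*I*√2/10 ≈ -221.2 - 122.9*I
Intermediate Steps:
j(Y, A) = -3 + A + Y (j(Y, A) = -3 + (Y + A) = -3 + (A + Y) = -3 + A + Y)
T = 11*I*√2 (T = √(-60 - 182) = √(-242) = 11*I*√2 ≈ 15.556*I)
((0 + j(3, 7/(-5) - 3/(-2))) - 8)*(T + 28) = ((0 + (-3 + (7/(-5) - 3/(-2)) + 3)) - 8)*(11*I*√2 + 28) = ((0 + (-3 + (7*(-⅕) - 3*(-½)) + 3)) - 8)*(28 + 11*I*√2) = ((0 + (-3 + (-7/5 + 3/2) + 3)) - 8)*(28 + 11*I*√2) = ((0 + (-3 + ⅒ + 3)) - 8)*(28 + 11*I*√2) = ((0 + ⅒) - 8)*(28 + 11*I*√2) = (⅒ - 8)*(28 + 11*I*√2) = -79*(28 + 11*I*√2)/10 = -1106/5 - 869*I*√2/10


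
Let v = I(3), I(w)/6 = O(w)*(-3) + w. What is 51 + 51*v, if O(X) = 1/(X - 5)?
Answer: 1428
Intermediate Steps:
O(X) = 1/(-5 + X)
I(w) = -18/(-5 + w) + 6*w (I(w) = 6*(-3/(-5 + w) + w) = 6*(w - 3/(-5 + w)) = -18/(-5 + w) + 6*w)
v = 27 (v = 6*(-3 + 3*(-5 + 3))/(-5 + 3) = 6*(-3 + 3*(-2))/(-2) = 6*(-½)*(-3 - 6) = 6*(-½)*(-9) = 27)
51 + 51*v = 51 + 51*27 = 51 + 1377 = 1428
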